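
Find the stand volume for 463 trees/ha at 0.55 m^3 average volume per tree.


V_stand = 463 * 0.55 = 254.65 ≈ 254.7 m^3/ha

254.7 m^3/ha


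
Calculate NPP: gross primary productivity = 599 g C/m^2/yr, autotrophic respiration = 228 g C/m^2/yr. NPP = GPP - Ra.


NPP = GPP - Ra = 599 - 228 = 371 g C/m^2/yr

371 g C/m^2/yr


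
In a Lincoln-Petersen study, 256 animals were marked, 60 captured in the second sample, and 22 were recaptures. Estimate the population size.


N = M * C / R = 256 * 60 / 22 = 15360 / 22 = 698.18 ≈ 698

698 individuals


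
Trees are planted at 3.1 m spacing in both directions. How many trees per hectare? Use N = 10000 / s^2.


N = 10000 / 3.1^2 = 10000 / 9.61 = 1040.58 ≈ 1041 trees/ha

1041 trees/ha


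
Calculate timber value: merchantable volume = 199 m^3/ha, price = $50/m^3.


Value = 199 * 50 = $9950/ha

$9950/ha


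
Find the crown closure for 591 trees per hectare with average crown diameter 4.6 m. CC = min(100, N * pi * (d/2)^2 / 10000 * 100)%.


(d/2)^2 = (4.6/2)^2 = 2.3^2 = 5.29
Crown area = 3.141593 * 5.29 = 16.6190 m^2
N * area / 10000 * 100 = 591 * 16.6190 / 10000 * 100 = 98.2183
CC = min(100, 98.2183) = 98.2183 ≈ 98.2%

98.2%


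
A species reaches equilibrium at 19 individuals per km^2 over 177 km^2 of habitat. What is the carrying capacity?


K = 19 * 177 = 3363 individuals

3363 individuals


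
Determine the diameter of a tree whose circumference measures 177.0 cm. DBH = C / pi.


DBH = C / pi = 177.0 / 3.141593 = 56.3408 ≈ 56.34 cm

56.34 cm


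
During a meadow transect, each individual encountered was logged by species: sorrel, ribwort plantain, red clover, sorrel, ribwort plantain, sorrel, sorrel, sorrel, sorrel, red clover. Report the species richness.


Total individuals logged = 10
Distinct species (count of individuals): sorrel (6), ribwort plantain (2), red clover (2)
Species richness = number of distinct species = 3

3


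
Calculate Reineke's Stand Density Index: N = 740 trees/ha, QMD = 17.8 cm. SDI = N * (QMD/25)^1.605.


QMD/25 = 17.8/25 = 0.712
(0.712)^1.605 = exp(1.605 * ln(0.712)) = exp(1.605 * (-0.339677)) = exp(-0.545182) = 0.579736
SDI = 740 * 0.579736 = 429.005 ≈ 429

429


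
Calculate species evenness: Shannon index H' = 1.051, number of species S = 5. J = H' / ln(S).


ln(5) = 1.60944
J = H' / ln(S) = 1.051 / 1.60944 = 0.653022 ≈ 0.6530

0.6530


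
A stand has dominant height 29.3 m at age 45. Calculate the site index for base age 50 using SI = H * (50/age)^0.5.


50/45 = 1.11111
(1.11111)^0.5 = 1.05409
SI = 29.3 * 1.05409 = 30.8848 ≈ 30.9 m

30.9 m


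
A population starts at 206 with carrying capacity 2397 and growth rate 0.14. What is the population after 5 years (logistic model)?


(K - N0)/N0 = (2397 - 206)/206 = 2191/206 = 10.6359
r*t = 0.14 * 5 = 0.7; exp(-0.7) = 0.496585
10.6359 * 0.496585 = 5.28163
1 + 5.28163 = 6.28163
N = 2397 / 6.28163 = 381.589 ≈ 382

382


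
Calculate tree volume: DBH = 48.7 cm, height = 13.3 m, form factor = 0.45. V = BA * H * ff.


(D/200)^2 = (48.7/200)^2 = 0.2435^2 = 0.05929225
BA = 3.141593 * 0.05929225 = 0.186272 m^2
V = 0.186272 * 13.3 * 0.45 = 1.11484 ≈ 1.115 m^3

1.115 m^3


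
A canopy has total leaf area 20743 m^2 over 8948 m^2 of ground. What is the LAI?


LAI = 20743 / 8948 = 2.3182 ≈ 2.32

2.32


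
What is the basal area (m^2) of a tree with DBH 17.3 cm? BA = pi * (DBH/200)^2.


D/200 = 17.3/200 = 0.0865 m
(D/200)^2 = 0.0865^2 = 0.00748225
BA = 3.141593 * 0.00748225 = 0.0235062 ≈ 0.0235 m^2

0.0235 m^2


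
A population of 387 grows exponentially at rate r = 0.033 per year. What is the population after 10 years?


r*t = 0.033 * 10 = 0.33
exp(0.33) = 1.39097
N = 387 * 1.39097 = 538.305 ≈ 538

538


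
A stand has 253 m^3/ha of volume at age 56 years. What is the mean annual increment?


MAI = 253 / 56 = 4.5179 ≈ 4.52 m^3/ha/yr

4.52 m^3/ha/yr


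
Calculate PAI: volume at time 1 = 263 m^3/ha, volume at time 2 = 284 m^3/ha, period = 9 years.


PAI = (V2 - V1) / period = (284 - 263) / 9 = 21 / 9 = 2.3333 ≈ 2.33 m^3/ha/yr

2.33 m^3/ha/yr


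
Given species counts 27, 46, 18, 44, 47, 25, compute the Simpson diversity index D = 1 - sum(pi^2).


Total N = 27 + 46 + 18 + 44 + 47 + 25 = 207
Per-species terms:
  p = 27/207 = 0.130435; p^2 = 0.130435^2 = 0.017013
  p = 46/207 = 0.222222; p^2 = 0.222222^2 = 0.049383
  p = 18/207 = 0.086957; p^2 = 0.086957^2 = 0.007562
  p = 44/207 = 0.212560; p^2 = 0.212560^2 = 0.045182
  p = 47/207 = 0.227053; p^2 = 0.227053^2 = 0.051553
  p = 25/207 = 0.120773; p^2 = 0.120773^2 = 0.014586
sum(p^2) = 0.017013 + 0.049383 + 0.007562 + 0.045182 + 0.051553 + 0.014586 = 0.185279
D = 1 - 0.185279 = 0.814721 ≈ 0.8147

0.8147


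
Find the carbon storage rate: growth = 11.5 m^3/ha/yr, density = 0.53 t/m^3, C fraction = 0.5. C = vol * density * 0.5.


C = 11.5 * 0.53 * 0.5 = 3.0475 ≈ 3.05 t C/ha/yr

3.05 t C/ha/yr


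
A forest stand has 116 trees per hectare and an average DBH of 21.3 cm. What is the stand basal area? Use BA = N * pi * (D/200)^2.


(D/200)^2 = (21.3/200)^2 = 0.1065^2 = 0.01134225
Individual BA = 3.141593 * 0.01134225 = 0.0356327 m^2
Stand BA = 116 * 0.0356327 = 4.13339 ≈ 4.13 m^2/ha

4.13 m^2/ha


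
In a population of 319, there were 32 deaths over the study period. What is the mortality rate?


Mortality rate = 32 / 319 = 0.100313 ≈ 0.1003

0.1003


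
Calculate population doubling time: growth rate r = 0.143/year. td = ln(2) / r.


td = ln(2) / 0.143 = 0.693147 / 0.143 = 4.84718 ≈ 4.8 years

4.8 years


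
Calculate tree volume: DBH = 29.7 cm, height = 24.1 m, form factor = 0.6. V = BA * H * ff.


(D/200)^2 = (29.7/200)^2 = 0.1485^2 = 0.02205225
BA = 3.141593 * 0.02205225 = 0.0692792 m^2
V = 0.0692792 * 24.1 * 0.6 = 1.00178 ≈ 1.002 m^3

1.002 m^3


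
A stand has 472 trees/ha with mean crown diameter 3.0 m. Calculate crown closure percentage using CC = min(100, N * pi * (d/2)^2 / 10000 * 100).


(d/2)^2 = (3.0/2)^2 = 1.5^2 = 2.25
Crown area = 3.141593 * 2.25 = 7.06858 m^2
N * area / 10000 * 100 = 472 * 7.06858 / 10000 * 100 = 33.3637
CC = min(100, 33.3637) = 33.3637 ≈ 33.4%

33.4%


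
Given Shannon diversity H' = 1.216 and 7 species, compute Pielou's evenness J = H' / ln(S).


ln(7) = 1.94591
J = H' / ln(S) = 1.216 / 1.94591 = 0.624900 ≈ 0.6249

0.6249


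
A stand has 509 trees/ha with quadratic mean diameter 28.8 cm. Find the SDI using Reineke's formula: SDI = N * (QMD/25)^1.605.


QMD/25 = 28.8/25 = 1.152
(1.152)^1.605 = exp(1.605 * ln(1.152)) = exp(1.605 * 0.141500) = exp(0.227108) = 1.25497
SDI = 509 * 1.25497 = 638.780 ≈ 639

639


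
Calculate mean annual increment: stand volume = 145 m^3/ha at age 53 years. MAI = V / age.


MAI = 145 / 53 = 2.7358 ≈ 2.74 m^3/ha/yr

2.74 m^3/ha/yr


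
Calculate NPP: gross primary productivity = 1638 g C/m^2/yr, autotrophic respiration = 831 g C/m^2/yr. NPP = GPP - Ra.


NPP = GPP - Ra = 1638 - 831 = 807 g C/m^2/yr

807 g C/m^2/yr


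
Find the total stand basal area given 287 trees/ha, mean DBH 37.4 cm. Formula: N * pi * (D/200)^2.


(D/200)^2 = (37.4/200)^2 = 0.187^2 = 0.034969
Individual BA = 3.141593 * 0.034969 = 0.109858 m^2
Stand BA = 287 * 0.109858 = 31.5292 ≈ 31.53 m^2/ha

31.53 m^2/ha


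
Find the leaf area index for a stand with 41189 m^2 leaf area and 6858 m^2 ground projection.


LAI = 41189 / 6858 = 6.0060 ≈ 6.01

6.01


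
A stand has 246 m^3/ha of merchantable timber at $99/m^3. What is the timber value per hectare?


Value = 246 * 99 = $24354/ha

$24354/ha


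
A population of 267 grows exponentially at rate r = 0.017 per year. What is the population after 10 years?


r*t = 0.017 * 10 = 0.17
exp(0.17) = 1.18530
N = 267 * 1.18530 = 316.475 ≈ 316

316


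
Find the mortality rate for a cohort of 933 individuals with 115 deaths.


Mortality rate = 115 / 933 = 0.123258 ≈ 0.1233

0.1233


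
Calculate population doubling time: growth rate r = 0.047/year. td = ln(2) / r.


td = ln(2) / 0.047 = 0.693147 / 0.047 = 14.7478 ≈ 14.7 years

14.7 years


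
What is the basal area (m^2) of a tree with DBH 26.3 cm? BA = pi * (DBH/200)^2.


D/200 = 26.3/200 = 0.1315 m
(D/200)^2 = 0.1315^2 = 0.01729225
BA = 3.141593 * 0.01729225 = 0.0543252 ≈ 0.0543 m^2

0.0543 m^2


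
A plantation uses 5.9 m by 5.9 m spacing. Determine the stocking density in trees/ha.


N = 10000 / 5.9^2 = 10000 / 34.81 = 287.274 ≈ 287 trees/ha

287 trees/ha


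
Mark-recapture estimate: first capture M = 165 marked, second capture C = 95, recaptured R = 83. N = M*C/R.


N = M * C / R = 165 * 95 / 83 = 15675 / 83 = 188.86 ≈ 189

189 individuals


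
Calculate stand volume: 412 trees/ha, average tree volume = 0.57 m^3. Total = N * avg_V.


V_stand = 412 * 0.57 = 234.84 ≈ 234.8 m^3/ha

234.8 m^3/ha


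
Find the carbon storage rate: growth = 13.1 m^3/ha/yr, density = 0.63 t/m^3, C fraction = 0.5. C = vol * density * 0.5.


C = 13.1 * 0.63 * 0.5 = 4.1265 ≈ 4.13 t C/ha/yr

4.13 t C/ha/yr


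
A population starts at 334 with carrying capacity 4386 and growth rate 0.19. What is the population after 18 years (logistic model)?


(K - N0)/N0 = (4386 - 334)/334 = 4052/334 = 12.1317
r*t = 0.19 * 18 = 3.42; exp(-3.42) = 0.0327124
12.1317 * 0.0327124 = 0.396857
1 + 0.396857 = 1.39686
N = 4386 / 1.39686 = 3139.90 ≈ 3140

3140


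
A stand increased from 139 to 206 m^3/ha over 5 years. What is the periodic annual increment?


PAI = (V2 - V1) / period = (206 - 139) / 5 = 67 / 5 = 13.40 m^3/ha/yr

13.40 m^3/ha/yr


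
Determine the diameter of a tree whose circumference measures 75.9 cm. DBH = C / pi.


DBH = C / pi = 75.9 / 3.141593 = 24.1597 ≈ 24.16 cm

24.16 cm


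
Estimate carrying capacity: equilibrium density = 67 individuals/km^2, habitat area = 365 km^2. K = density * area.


K = 67 * 365 = 24455 individuals

24455 individuals


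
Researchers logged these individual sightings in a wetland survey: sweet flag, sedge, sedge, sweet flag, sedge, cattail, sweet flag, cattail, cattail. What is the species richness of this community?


Total individuals logged = 9
Distinct species (count of individuals): sweet flag (3), sedge (3), cattail (3)
Species richness = number of distinct species = 3

3


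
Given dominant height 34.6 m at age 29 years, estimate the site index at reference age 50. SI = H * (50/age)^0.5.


50/29 = 1.72414
(1.72414)^0.5 = 1.31307
SI = 34.6 * 1.31307 = 45.4322 ≈ 45.4 m

45.4 m


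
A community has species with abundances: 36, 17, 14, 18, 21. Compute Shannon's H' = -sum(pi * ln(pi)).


Total N = 36 + 17 + 14 + 18 + 21 = 106
Per-species terms:
  p = 36/106 = 0.339623; ln(p) = -1.079919; p*ln(p) = 0.339623 * (-1.079919) = -0.366765
  p = 17/106 = 0.160377; ln(p) = -1.830228; p*ln(p) = 0.160377 * (-1.830228) = -0.293526
  p = 14/106 = 0.132075; ln(p) = -2.024385; p*ln(p) = 0.132075 * (-2.024385) = -0.267371
  p = 18/106 = 0.169811; ln(p) = -1.773069; p*ln(p) = 0.169811 * (-1.773069) = -0.301087
  p = 21/106 = 0.198113; ln(p) = -1.618918; p*ln(p) = 0.198113 * (-1.618918) = -0.320729
sum(p*ln(p)) = (-0.366765) + (-0.293526) + (-0.267371) + (-0.301087) + (-0.320729) = -1.549478
H' = -(-1.549478) = 1.549478 ≈ 1.5495

1.5495


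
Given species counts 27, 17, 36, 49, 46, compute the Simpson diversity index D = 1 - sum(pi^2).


Total N = 27 + 17 + 36 + 49 + 46 = 175
Per-species terms:
  p = 27/175 = 0.154286; p^2 = 0.154286^2 = 0.023804
  p = 17/175 = 0.097143; p^2 = 0.097143^2 = 0.009437
  p = 36/175 = 0.205714; p^2 = 0.205714^2 = 0.042318
  p = 49/175 = 0.280000; p^2 = 0.280000^2 = 0.078400
  p = 46/175 = 0.262857; p^2 = 0.262857^2 = 0.069094
sum(p^2) = 0.023804 + 0.009437 + 0.042318 + 0.078400 + 0.069094 = 0.223053
D = 1 - 0.223053 = 0.776947 ≈ 0.7769

0.7769


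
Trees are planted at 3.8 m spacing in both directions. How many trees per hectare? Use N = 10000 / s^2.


N = 10000 / 3.8^2 = 10000 / 14.44 = 692.521 ≈ 693 trees/ha

693 trees/ha


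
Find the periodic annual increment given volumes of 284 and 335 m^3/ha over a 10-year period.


PAI = (V2 - V1) / period = (335 - 284) / 10 = 51 / 10 = 5.10 m^3/ha/yr

5.10 m^3/ha/yr


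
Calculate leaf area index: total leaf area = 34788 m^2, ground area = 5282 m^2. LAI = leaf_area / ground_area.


LAI = 34788 / 5282 = 6.5861 ≈ 6.59

6.59


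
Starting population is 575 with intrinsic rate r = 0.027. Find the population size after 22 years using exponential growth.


r*t = 0.027 * 22 = 0.594
exp(0.594) = 1.81122
N = 575 * 1.81122 = 1041.45 ≈ 1041

1041


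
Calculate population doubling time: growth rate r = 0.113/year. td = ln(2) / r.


td = ln(2) / 0.113 = 0.693147 / 0.113 = 6.13404 ≈ 6.1 years

6.1 years


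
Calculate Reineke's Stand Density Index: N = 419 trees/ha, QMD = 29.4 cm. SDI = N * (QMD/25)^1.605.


QMD/25 = 29.4/25 = 1.176
(1.176)^1.605 = exp(1.605 * ln(1.176)) = exp(1.605 * 0.162119) = exp(0.260201) = 1.29719
SDI = 419 * 1.29719 = 543.523 ≈ 544

544


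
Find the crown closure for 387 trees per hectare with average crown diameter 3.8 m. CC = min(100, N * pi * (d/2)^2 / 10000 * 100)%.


(d/2)^2 = (3.8/2)^2 = 1.9^2 = 3.61
Crown area = 3.141593 * 3.61 = 11.3412 m^2
N * area / 10000 * 100 = 387 * 11.3412 / 10000 * 100 = 43.8904
CC = min(100, 43.8904) = 43.8904 ≈ 43.9%

43.9%


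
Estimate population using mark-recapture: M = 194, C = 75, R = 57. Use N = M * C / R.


N = M * C / R = 194 * 75 / 57 = 14550 / 57 = 255.26 ≈ 255

255 individuals


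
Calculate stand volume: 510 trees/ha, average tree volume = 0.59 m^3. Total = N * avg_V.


V_stand = 510 * 0.59 = 300.9 m^3/ha

300.9 m^3/ha


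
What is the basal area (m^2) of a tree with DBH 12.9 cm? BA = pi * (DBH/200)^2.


D/200 = 12.9/200 = 0.0645 m
(D/200)^2 = 0.0645^2 = 0.00416025
BA = 3.141593 * 0.00416025 = 0.0130698 ≈ 0.0131 m^2

0.0131 m^2


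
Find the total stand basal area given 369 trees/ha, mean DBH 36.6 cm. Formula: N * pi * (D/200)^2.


(D/200)^2 = (36.6/200)^2 = 0.183^2 = 0.033489
Individual BA = 3.141593 * 0.033489 = 0.105209 m^2
Stand BA = 369 * 0.105209 = 38.8221 ≈ 38.82 m^2/ha

38.82 m^2/ha


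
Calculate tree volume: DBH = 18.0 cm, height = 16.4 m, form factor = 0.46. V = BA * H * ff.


(D/200)^2 = (18.0/200)^2 = 0.09^2 = 0.0081
BA = 3.141593 * 0.0081 = 0.0254469 m^2
V = 0.0254469 * 16.4 * 0.46 = 0.191971 ≈ 0.192 m^3

0.192 m^3


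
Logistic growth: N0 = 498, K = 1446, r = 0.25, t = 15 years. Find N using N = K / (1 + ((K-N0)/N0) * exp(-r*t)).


(K - N0)/N0 = (1446 - 498)/498 = 948/498 = 1.90361
r*t = 0.25 * 15 = 3.75; exp(-3.75) = 0.0235177
1.90361 * 0.0235177 = 0.0447685
1 + 0.0447685 = 1.04477
N = 1446 / 1.04477 = 1384.04 ≈ 1384

1384


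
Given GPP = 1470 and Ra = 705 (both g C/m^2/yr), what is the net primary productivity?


NPP = GPP - Ra = 1470 - 705 = 765 g C/m^2/yr

765 g C/m^2/yr


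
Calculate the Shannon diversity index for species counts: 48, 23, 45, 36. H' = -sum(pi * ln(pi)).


Total N = 48 + 23 + 45 + 36 = 152
Per-species terms:
  p = 48/152 = 0.315789; ln(p) = -1.152681; p*ln(p) = 0.315789 * (-1.152681) = -0.364004
  p = 23/152 = 0.151316; ln(p) = -1.888385; p*ln(p) = 0.151316 * (-1.888385) = -0.285743
  p = 45/152 = 0.296053; ln(p) = -1.217217; p*ln(p) = 0.296053 * (-1.217217) = -0.360361
  p = 36/152 = 0.236842; ln(p) = -1.440362; p*ln(p) = 0.236842 * (-1.440362) = -0.341138
sum(p*ln(p)) = (-0.364004) + (-0.285743) + (-0.360361) + (-0.341138) = -1.351246
H' = -(-1.351246) = 1.351246 ≈ 1.3512

1.3512


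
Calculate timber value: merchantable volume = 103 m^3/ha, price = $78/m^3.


Value = 103 * 78 = $8034/ha

$8034/ha


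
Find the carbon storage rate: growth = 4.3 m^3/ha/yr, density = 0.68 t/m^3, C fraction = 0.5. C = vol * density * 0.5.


C = 4.3 * 0.68 * 0.5 = 1.462 ≈ 1.46 t C/ha/yr

1.46 t C/ha/yr


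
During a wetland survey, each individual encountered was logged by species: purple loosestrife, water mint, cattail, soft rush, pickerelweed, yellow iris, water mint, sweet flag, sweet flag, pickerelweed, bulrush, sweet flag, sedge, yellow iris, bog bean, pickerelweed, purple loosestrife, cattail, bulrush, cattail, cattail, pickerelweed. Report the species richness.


Total individuals logged = 22
Distinct species (count of individuals): purple loosestrife (2), water mint (2), cattail (4), soft rush (1), pickerelweed (4), yellow iris (2), sweet flag (3), bulrush (2), sedge (1), bog bean (1)
Species richness = number of distinct species = 10

10


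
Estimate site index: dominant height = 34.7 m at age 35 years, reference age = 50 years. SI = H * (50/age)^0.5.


50/35 = 1.42857
(1.42857)^0.5 = 1.19523
SI = 34.7 * 1.19523 = 41.4745 ≈ 41.5 m

41.5 m


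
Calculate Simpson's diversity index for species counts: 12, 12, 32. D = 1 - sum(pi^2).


Total N = 12 + 12 + 32 = 56
Per-species terms:
  p = 12/56 = 0.214286; p^2 = 0.214286^2 = 0.045918
  p = 12/56 = 0.214286; p^2 = 0.214286^2 = 0.045918
  p = 32/56 = 0.571429; p^2 = 0.571429^2 = 0.326531
sum(p^2) = 0.045918 + 0.045918 + 0.326531 = 0.418367
D = 1 - 0.418367 = 0.581633 ≈ 0.5816

0.5816


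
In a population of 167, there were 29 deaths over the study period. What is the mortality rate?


Mortality rate = 29 / 167 = 0.173653 ≈ 0.1737

0.1737


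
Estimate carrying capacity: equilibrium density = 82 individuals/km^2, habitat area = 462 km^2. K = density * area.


K = 82 * 462 = 37884 individuals

37884 individuals


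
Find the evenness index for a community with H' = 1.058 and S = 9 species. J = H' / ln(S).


ln(9) = 2.19722
J = H' / ln(S) = 1.058 / 2.19722 = 0.481518 ≈ 0.4815

0.4815


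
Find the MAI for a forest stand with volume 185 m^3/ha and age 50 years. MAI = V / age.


MAI = 185 / 50 = 3.70 m^3/ha/yr

3.70 m^3/ha/yr


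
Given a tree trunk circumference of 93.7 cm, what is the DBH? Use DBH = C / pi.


DBH = C / pi = 93.7 / 3.141593 = 29.8256 ≈ 29.83 cm

29.83 cm


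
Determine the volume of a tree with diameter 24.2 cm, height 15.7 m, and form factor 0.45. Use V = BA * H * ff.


(D/200)^2 = (24.2/200)^2 = 0.121^2 = 0.014641
BA = 3.141593 * 0.014641 = 0.0459961 m^2
V = 0.0459961 * 15.7 * 0.45 = 0.324962 ≈ 0.325 m^3

0.325 m^3


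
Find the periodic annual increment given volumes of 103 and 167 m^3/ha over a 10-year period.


PAI = (V2 - V1) / period = (167 - 103) / 10 = 64 / 10 = 6.40 m^3/ha/yr

6.40 m^3/ha/yr


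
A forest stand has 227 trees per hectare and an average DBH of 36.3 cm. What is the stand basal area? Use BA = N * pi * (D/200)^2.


(D/200)^2 = (36.3/200)^2 = 0.1815^2 = 0.03294225
Individual BA = 3.141593 * 0.03294225 = 0.103491 m^2
Stand BA = 227 * 0.103491 = 23.4925 ≈ 23.49 m^2/ha

23.49 m^2/ha


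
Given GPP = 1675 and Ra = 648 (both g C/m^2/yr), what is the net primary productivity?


NPP = GPP - Ra = 1675 - 648 = 1027 g C/m^2/yr

1027 g C/m^2/yr


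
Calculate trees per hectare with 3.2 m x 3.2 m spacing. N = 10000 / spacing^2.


N = 10000 / 3.2^2 = 10000 / 10.24 = 976.563 ≈ 977 trees/ha

977 trees/ha


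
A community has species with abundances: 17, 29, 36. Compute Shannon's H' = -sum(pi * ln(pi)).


Total N = 17 + 29 + 36 = 82
Per-species terms:
  p = 17/82 = 0.207317; ln(p) = -1.573506; p*ln(p) = 0.207317 * (-1.573506) = -0.326215
  p = 29/82 = 0.353659; ln(p) = -1.039422; p*ln(p) = 0.353659 * (-1.039422) = -0.367601
  p = 36/82 = 0.439024; ln(p) = -0.823201; p*ln(p) = 0.439024 * (-0.823201) = -0.361405
sum(p*ln(p)) = (-0.326215) + (-0.367601) + (-0.361405) = -1.055221
H' = -(-1.055221) = 1.055221 ≈ 1.0552

1.0552


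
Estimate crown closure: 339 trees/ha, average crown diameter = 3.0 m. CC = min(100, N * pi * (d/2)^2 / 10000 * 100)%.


(d/2)^2 = (3.0/2)^2 = 1.5^2 = 2.25
Crown area = 3.141593 * 2.25 = 7.06858 m^2
N * area / 10000 * 100 = 339 * 7.06858 / 10000 * 100 = 23.9625
CC = min(100, 23.9625) = 23.9625 ≈ 24.0%

24.0%


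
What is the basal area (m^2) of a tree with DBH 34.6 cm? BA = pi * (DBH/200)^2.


D/200 = 34.6/200 = 0.173 m
(D/200)^2 = 0.173^2 = 0.029929
BA = 3.141593 * 0.029929 = 0.0940247 ≈ 0.0940 m^2

0.0940 m^2


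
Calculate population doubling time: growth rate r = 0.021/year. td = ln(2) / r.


td = ln(2) / 0.021 = 0.693147 / 0.021 = 33.0070 ≈ 33.0 years

33.0 years


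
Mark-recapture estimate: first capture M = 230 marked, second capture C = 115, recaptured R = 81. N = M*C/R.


N = M * C / R = 230 * 115 / 81 = 26450 / 81 = 326.54 ≈ 327

327 individuals


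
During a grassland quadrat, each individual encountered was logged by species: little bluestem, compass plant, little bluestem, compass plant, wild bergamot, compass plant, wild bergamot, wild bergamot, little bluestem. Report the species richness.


Total individuals logged = 9
Distinct species (count of individuals): little bluestem (3), compass plant (3), wild bergamot (3)
Species richness = number of distinct species = 3

3


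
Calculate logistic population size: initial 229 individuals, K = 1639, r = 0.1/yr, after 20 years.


(K - N0)/N0 = (1639 - 229)/229 = 1410/229 = 6.15721
r*t = 0.1 * 20 = 2; exp(-2) = 0.135335
6.15721 * 0.135335 = 0.833286
1 + 0.833286 = 1.83329
N = 1639 / 1.83329 = 894.021 ≈ 894

894


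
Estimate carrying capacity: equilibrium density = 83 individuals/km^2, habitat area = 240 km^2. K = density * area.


K = 83 * 240 = 19920 individuals

19920 individuals


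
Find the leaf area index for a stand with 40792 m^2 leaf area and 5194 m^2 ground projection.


LAI = 40792 / 5194 = 7.8537 ≈ 7.85

7.85


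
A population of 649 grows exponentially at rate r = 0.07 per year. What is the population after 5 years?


r*t = 0.07 * 5 = 0.35
exp(0.35) = 1.41907
N = 649 * 1.41907 = 920.976 ≈ 921

921


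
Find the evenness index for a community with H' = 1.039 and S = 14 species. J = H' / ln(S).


ln(14) = 2.63906
J = H' / ln(S) = 1.039 / 2.63906 = 0.393701 ≈ 0.3937

0.3937


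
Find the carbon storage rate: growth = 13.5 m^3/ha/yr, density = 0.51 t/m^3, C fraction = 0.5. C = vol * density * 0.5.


C = 13.5 * 0.51 * 0.5 = 3.4425 ≈ 3.44 t C/ha/yr

3.44 t C/ha/yr


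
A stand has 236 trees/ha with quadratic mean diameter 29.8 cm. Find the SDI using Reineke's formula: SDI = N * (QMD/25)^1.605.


QMD/25 = 29.8/25 = 1.192
(1.192)^1.605 = exp(1.605 * ln(1.192)) = exp(1.605 * 0.175633) = exp(0.281891) = 1.32563
SDI = 236 * 1.32563 = 312.849 ≈ 313

313


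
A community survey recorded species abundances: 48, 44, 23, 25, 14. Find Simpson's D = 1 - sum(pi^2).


Total N = 48 + 44 + 23 + 25 + 14 = 154
Per-species terms:
  p = 48/154 = 0.311688; p^2 = 0.311688^2 = 0.097149
  p = 44/154 = 0.285714; p^2 = 0.285714^2 = 0.081632
  p = 23/154 = 0.149351; p^2 = 0.149351^2 = 0.022306
  p = 25/154 = 0.162338; p^2 = 0.162338^2 = 0.026354
  p = 14/154 = 0.090909; p^2 = 0.090909^2 = 0.008264
sum(p^2) = 0.097149 + 0.081632 + 0.022306 + 0.026354 + 0.008264 = 0.235705
D = 1 - 0.235705 = 0.764295 ≈ 0.7643

0.7643


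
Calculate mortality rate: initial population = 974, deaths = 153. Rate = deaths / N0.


Mortality rate = 153 / 974 = 0.157084 ≈ 0.1571

0.1571


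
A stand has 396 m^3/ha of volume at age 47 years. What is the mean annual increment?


MAI = 396 / 47 = 8.4255 ≈ 8.43 m^3/ha/yr

8.43 m^3/ha/yr


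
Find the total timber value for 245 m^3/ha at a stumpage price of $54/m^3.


Value = 245 * 54 = $13230/ha

$13230/ha


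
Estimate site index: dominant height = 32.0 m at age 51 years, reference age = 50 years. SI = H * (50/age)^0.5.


50/51 = 0.980392
(0.980392)^0.5 = 0.990147
SI = 32.0 * 0.990147 = 31.6847 ≈ 31.7 m

31.7 m


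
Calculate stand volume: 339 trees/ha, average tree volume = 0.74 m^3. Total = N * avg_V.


V_stand = 339 * 0.74 = 250.86 ≈ 250.9 m^3/ha

250.9 m^3/ha


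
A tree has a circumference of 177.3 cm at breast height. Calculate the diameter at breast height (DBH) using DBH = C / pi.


DBH = C / pi = 177.3 / 3.141593 = 56.4363 ≈ 56.44 cm

56.44 cm


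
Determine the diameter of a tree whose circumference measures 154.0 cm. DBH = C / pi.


DBH = C / pi = 154.0 / 3.141593 = 49.0197 ≈ 49.02 cm

49.02 cm


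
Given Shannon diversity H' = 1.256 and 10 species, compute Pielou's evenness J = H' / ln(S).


ln(10) = 2.30259
J = H' / ln(S) = 1.256 / 2.30259 = 0.545473 ≈ 0.5455

0.5455


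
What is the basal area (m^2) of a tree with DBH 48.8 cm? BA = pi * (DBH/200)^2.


D/200 = 48.8/200 = 0.244 m
(D/200)^2 = 0.244^2 = 0.059536
BA = 3.141593 * 0.059536 = 0.187038 ≈ 0.1870 m^2

0.1870 m^2


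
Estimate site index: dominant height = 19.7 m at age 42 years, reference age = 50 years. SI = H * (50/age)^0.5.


50/42 = 1.19048
(1.19048)^0.5 = 1.09109
SI = 19.7 * 1.09109 = 21.4945 ≈ 21.5 m

21.5 m


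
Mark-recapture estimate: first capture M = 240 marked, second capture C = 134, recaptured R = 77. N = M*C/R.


N = M * C / R = 240 * 134 / 77 = 32160 / 77 = 417.66 ≈ 418

418 individuals


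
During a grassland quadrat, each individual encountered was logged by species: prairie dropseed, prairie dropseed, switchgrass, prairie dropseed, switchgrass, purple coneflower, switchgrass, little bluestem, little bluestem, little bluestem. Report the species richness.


Total individuals logged = 10
Distinct species (count of individuals): prairie dropseed (3), switchgrass (3), purple coneflower (1), little bluestem (3)
Species richness = number of distinct species = 4

4


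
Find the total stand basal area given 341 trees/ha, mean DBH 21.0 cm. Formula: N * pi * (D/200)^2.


(D/200)^2 = (21.0/200)^2 = 0.105^2 = 0.011025
Individual BA = 3.141593 * 0.011025 = 0.0346361 m^2
Stand BA = 341 * 0.0346361 = 11.8109 ≈ 11.81 m^2/ha

11.81 m^2/ha


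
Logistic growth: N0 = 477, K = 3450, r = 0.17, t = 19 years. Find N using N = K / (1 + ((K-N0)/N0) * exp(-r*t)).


(K - N0)/N0 = (3450 - 477)/477 = 2973/477 = 6.23270
r*t = 0.17 * 19 = 3.23; exp(-3.23) = 0.0395575
6.23270 * 0.0395575 = 0.246550
1 + 0.246550 = 1.24655
N = 3450 / 1.24655 = 2767.64 ≈ 2768

2768


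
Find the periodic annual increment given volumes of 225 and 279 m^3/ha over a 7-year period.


PAI = (V2 - V1) / period = (279 - 225) / 7 = 54 / 7 = 7.7143 ≈ 7.71 m^3/ha/yr

7.71 m^3/ha/yr


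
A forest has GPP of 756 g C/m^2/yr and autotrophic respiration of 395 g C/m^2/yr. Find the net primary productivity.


NPP = GPP - Ra = 756 - 395 = 361 g C/m^2/yr

361 g C/m^2/yr


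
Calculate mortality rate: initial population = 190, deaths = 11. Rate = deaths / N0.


Mortality rate = 11 / 190 = 0.057895 ≈ 0.0579

0.0579


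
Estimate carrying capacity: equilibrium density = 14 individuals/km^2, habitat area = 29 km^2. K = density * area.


K = 14 * 29 = 406 individuals

406 individuals


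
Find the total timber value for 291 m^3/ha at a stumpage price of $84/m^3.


Value = 291 * 84 = $24444/ha

$24444/ha


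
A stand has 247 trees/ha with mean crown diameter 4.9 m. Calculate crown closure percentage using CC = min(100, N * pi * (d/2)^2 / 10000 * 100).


(d/2)^2 = (4.9/2)^2 = 2.45^2 = 6.0025
Crown area = 3.141593 * 6.0025 = 18.8574 m^2
N * area / 10000 * 100 = 247 * 18.8574 / 10000 * 100 = 46.5778
CC = min(100, 46.5778) = 46.5778 ≈ 46.6%

46.6%


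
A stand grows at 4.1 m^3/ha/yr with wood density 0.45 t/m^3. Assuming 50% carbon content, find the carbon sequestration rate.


C = 4.1 * 0.45 * 0.5 = 0.9225 ≈ 0.92 t C/ha/yr

0.92 t C/ha/yr


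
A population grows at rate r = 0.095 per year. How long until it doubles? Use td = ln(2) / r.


td = ln(2) / 0.095 = 0.693147 / 0.095 = 7.29628 ≈ 7.3 years

7.3 years


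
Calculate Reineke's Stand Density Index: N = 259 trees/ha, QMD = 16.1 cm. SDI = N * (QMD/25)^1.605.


QMD/25 = 16.1/25 = 0.644
(0.644)^1.605 = exp(1.605 * ln(0.644)) = exp(1.605 * (-0.440057)) = exp(-0.706291) = 0.493471
SDI = 259 * 0.493471 = 127.809 ≈ 128

128


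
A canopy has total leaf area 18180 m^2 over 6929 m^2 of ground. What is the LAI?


LAI = 18180 / 6929 = 2.6238 ≈ 2.62

2.62


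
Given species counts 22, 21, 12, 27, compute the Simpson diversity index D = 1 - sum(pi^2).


Total N = 22 + 21 + 12 + 27 = 82
Per-species terms:
  p = 22/82 = 0.268293; p^2 = 0.268293^2 = 0.071981
  p = 21/82 = 0.256098; p^2 = 0.256098^2 = 0.065586
  p = 12/82 = 0.146341; p^2 = 0.146341^2 = 0.021416
  p = 27/82 = 0.329268; p^2 = 0.329268^2 = 0.108417
sum(p^2) = 0.071981 + 0.065586 + 0.021416 + 0.108417 = 0.267400
D = 1 - 0.267400 = 0.732600 ≈ 0.7326

0.7326


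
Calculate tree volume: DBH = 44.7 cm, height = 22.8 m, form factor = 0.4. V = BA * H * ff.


(D/200)^2 = (44.7/200)^2 = 0.2235^2 = 0.04995225
BA = 3.141593 * 0.04995225 = 0.156930 m^2
V = 0.156930 * 22.8 * 0.4 = 1.43120 ≈ 1.431 m^3

1.431 m^3


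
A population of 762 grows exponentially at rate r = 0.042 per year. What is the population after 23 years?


r*t = 0.042 * 23 = 0.966
exp(0.966) = 2.62741
N = 762 * 2.62741 = 2002.09 ≈ 2002

2002


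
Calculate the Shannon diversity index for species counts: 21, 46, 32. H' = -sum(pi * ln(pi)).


Total N = 21 + 46 + 32 = 99
Per-species terms:
  p = 21/99 = 0.212121; ln(p) = -1.550598; p*ln(p) = 0.212121 * (-1.550598) = -0.328914
  p = 46/99 = 0.464646; ln(p) = -0.766479; p*ln(p) = 0.464646 * (-0.766479) = -0.356141
  p = 32/99 = 0.323232; ln(p) = -1.129385; p*ln(p) = 0.323232 * (-1.129385) = -0.365053
sum(p*ln(p)) = (-0.328914) + (-0.356141) + (-0.365053) = -1.050108
H' = -(-1.050108) = 1.050108 ≈ 1.0501

1.0501


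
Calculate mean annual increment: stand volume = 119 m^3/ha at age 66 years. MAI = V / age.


MAI = 119 / 66 = 1.8030 ≈ 1.80 m^3/ha/yr

1.80 m^3/ha/yr


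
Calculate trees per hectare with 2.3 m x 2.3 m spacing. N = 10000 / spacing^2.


N = 10000 / 2.3^2 = 10000 / 5.29 = 1890.36 ≈ 1890 trees/ha

1890 trees/ha


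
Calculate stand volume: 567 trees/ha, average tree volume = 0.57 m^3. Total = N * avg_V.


V_stand = 567 * 0.57 = 323.19 ≈ 323.2 m^3/ha

323.2 m^3/ha


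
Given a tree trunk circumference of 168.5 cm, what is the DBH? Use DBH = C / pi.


DBH = C / pi = 168.5 / 3.141593 = 53.6352 ≈ 53.64 cm

53.64 cm


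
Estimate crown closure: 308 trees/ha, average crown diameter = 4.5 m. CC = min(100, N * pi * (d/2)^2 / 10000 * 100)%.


(d/2)^2 = (4.5/2)^2 = 2.25^2 = 5.0625
Crown area = 3.141593 * 5.0625 = 15.9043 m^2
N * area / 10000 * 100 = 308 * 15.9043 / 10000 * 100 = 48.9852
CC = min(100, 48.9852) = 48.9852 ≈ 49.0%

49.0%


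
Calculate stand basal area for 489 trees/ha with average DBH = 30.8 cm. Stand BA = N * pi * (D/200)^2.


(D/200)^2 = (30.8/200)^2 = 0.154^2 = 0.023716
Individual BA = 3.141593 * 0.023716 = 0.0745060 m^2
Stand BA = 489 * 0.0745060 = 36.4334 ≈ 36.43 m^2/ha

36.43 m^2/ha


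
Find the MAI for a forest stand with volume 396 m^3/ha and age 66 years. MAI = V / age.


MAI = 396 / 66 = 6.00 m^3/ha/yr

6.00 m^3/ha/yr


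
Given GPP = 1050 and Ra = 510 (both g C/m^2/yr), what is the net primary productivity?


NPP = GPP - Ra = 1050 - 510 = 540 g C/m^2/yr

540 g C/m^2/yr


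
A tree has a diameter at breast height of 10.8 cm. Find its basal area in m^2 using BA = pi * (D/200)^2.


D/200 = 10.8/200 = 0.054 m
(D/200)^2 = 0.054^2 = 0.002916
BA = 3.141593 * 0.002916 = 0.00916089 ≈ 0.0092 m^2

0.0092 m^2


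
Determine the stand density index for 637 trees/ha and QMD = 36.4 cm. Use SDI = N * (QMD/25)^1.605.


QMD/25 = 36.4/25 = 1.456
(1.456)^1.605 = exp(1.605 * ln(1.456)) = exp(1.605 * 0.375693) = exp(0.602987) = 1.82757
SDI = 637 * 1.82757 = 1164.16 ≈ 1164

1164


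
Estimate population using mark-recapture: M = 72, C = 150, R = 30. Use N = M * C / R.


N = M * C / R = 72 * 150 / 30 = 10800 / 30 = 360

360 individuals


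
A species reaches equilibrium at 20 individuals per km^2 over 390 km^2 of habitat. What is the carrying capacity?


K = 20 * 390 = 7800 individuals

7800 individuals


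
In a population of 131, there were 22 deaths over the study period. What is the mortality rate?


Mortality rate = 22 / 131 = 0.167939 ≈ 0.1679

0.1679


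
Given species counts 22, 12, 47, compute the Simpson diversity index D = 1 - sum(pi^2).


Total N = 22 + 12 + 47 = 81
Per-species terms:
  p = 22/81 = 0.271605; p^2 = 0.271605^2 = 0.073769
  p = 12/81 = 0.148148; p^2 = 0.148148^2 = 0.021948
  p = 47/81 = 0.580247; p^2 = 0.580247^2 = 0.336687
sum(p^2) = 0.073769 + 0.021948 + 0.336687 = 0.432404
D = 1 - 0.432404 = 0.567596 ≈ 0.5676

0.5676


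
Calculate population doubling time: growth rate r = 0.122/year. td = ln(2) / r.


td = ln(2) / 0.122 = 0.693147 / 0.122 = 5.68153 ≈ 5.7 years

5.7 years


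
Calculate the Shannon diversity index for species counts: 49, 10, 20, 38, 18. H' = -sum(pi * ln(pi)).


Total N = 49 + 10 + 20 + 38 + 18 = 135
Per-species terms:
  p = 49/135 = 0.362963; ln(p) = -1.013454; p*ln(p) = 0.362963 * (-1.013454) = -0.367846
  p = 10/135 = 0.074074; ln(p) = -2.602691; p*ln(p) = 0.074074 * (-2.602691) = -0.192792
  p = 20/135 = 0.148148; ln(p) = -1.909544; p*ln(p) = 0.148148 * (-1.909544) = -0.282895
  p = 38/135 = 0.281481; ln(p) = -1.267690; p*ln(p) = 0.281481 * (-1.267690) = -0.356831
  p = 18/135 = 0.133333; ln(p) = -2.014906; p*ln(p) = 0.133333 * (-2.014906) = -0.268653
sum(p*ln(p)) = (-0.367846) + (-0.192792) + (-0.282895) + (-0.356831) + (-0.268653) = -1.469017
H' = -(-1.469017) = 1.469017 ≈ 1.4690

1.4690


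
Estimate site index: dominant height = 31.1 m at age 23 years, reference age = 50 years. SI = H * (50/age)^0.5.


50/23 = 2.17391
(2.17391)^0.5 = 1.47442
SI = 31.1 * 1.47442 = 45.8545 ≈ 45.9 m

45.9 m


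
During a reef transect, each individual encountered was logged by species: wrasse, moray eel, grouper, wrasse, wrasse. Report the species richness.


Total individuals logged = 5
Distinct species (count of individuals): wrasse (3), moray eel (1), grouper (1)
Species richness = number of distinct species = 3

3


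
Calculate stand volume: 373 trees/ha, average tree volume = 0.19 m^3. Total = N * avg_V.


V_stand = 373 * 0.19 = 70.87 ≈ 70.9 m^3/ha

70.9 m^3/ha


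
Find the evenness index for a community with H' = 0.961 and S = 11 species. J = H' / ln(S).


ln(11) = 2.39790
J = H' / ln(S) = 0.961 / 2.39790 = 0.400767 ≈ 0.4008

0.4008


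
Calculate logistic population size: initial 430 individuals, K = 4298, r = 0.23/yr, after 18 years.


(K - N0)/N0 = (4298 - 430)/430 = 3868/430 = 8.99535
r*t = 0.23 * 18 = 4.14; exp(-4.14) = 0.0159229
8.99535 * 0.0159229 = 0.143232
1 + 0.143232 = 1.14323
N = 4298 / 1.14323 = 3759.52 ≈ 3760

3760


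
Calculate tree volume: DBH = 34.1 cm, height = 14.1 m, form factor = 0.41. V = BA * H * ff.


(D/200)^2 = (34.1/200)^2 = 0.1705^2 = 0.02907025
BA = 3.141593 * 0.02907025 = 0.0913269 m^2
V = 0.0913269 * 14.1 * 0.41 = 0.527961 ≈ 0.528 m^3

0.528 m^3


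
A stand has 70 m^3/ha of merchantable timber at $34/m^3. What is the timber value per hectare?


Value = 70 * 34 = $2380/ha

$2380/ha


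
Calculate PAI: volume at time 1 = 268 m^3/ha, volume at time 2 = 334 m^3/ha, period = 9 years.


PAI = (V2 - V1) / period = (334 - 268) / 9 = 66 / 9 = 7.3333 ≈ 7.33 m^3/ha/yr

7.33 m^3/ha/yr


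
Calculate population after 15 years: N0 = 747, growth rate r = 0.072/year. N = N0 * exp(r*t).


r*t = 0.072 * 15 = 1.08
exp(1.08) = 2.94468
N = 747 * 2.94468 = 2199.68 ≈ 2200

2200


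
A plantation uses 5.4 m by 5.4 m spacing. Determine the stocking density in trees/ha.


N = 10000 / 5.4^2 = 10000 / 29.16 = 342.936 ≈ 343 trees/ha

343 trees/ha


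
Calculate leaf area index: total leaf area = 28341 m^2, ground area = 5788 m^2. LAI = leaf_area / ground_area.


LAI = 28341 / 5788 = 4.8965 ≈ 4.90

4.90


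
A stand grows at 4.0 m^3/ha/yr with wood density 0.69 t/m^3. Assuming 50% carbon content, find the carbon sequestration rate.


C = 4.0 * 0.69 * 0.5 = 1.38 t C/ha/yr

1.38 t C/ha/yr


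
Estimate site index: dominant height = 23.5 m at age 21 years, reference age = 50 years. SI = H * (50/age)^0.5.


50/21 = 2.38095
(2.38095)^0.5 = 1.54303
SI = 23.5 * 1.54303 = 36.2612 ≈ 36.3 m

36.3 m


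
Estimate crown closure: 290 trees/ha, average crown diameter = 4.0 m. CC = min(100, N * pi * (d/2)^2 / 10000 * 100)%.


(d/2)^2 = (4.0/2)^2 = 2^2 = 4
Crown area = 3.141593 * 4 = 12.5664 m^2
N * area / 10000 * 100 = 290 * 12.5664 / 10000 * 100 = 36.4426
CC = min(100, 36.4426) = 36.4426 ≈ 36.4%

36.4%


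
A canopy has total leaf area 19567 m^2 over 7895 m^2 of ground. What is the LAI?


LAI = 19567 / 7895 = 2.4784 ≈ 2.48

2.48


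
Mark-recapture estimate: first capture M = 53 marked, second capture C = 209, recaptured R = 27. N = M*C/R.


N = M * C / R = 53 * 209 / 27 = 11077 / 27 = 410.26 ≈ 410

410 individuals


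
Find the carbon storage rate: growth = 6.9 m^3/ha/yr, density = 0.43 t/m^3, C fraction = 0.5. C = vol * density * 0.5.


C = 6.9 * 0.43 * 0.5 = 1.4835 ≈ 1.48 t C/ha/yr

1.48 t C/ha/yr


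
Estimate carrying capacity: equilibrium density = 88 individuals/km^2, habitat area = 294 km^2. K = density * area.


K = 88 * 294 = 25872 individuals

25872 individuals


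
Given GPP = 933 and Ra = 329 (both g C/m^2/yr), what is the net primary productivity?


NPP = GPP - Ra = 933 - 329 = 604 g C/m^2/yr

604 g C/m^2/yr


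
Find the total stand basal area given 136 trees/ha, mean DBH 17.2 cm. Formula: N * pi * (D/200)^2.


(D/200)^2 = (17.2/200)^2 = 0.086^2 = 0.007396
Individual BA = 3.141593 * 0.007396 = 0.0232352 m^2
Stand BA = 136 * 0.0232352 = 3.15999 ≈ 3.16 m^2/ha

3.16 m^2/ha


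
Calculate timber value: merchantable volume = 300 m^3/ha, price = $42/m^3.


Value = 300 * 42 = $12600/ha

$12600/ha


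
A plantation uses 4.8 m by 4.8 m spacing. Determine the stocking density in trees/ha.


N = 10000 / 4.8^2 = 10000 / 23.04 = 434.028 ≈ 434 trees/ha

434 trees/ha


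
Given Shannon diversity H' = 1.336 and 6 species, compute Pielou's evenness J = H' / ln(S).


ln(6) = 1.79176
J = H' / ln(S) = 1.336 / 1.79176 = 0.745636 ≈ 0.7456

0.7456


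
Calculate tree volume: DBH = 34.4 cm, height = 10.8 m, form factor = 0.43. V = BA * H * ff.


(D/200)^2 = (34.4/200)^2 = 0.172^2 = 0.029584
BA = 3.141593 * 0.029584 = 0.0929409 m^2
V = 0.0929409 * 10.8 * 0.43 = 0.431618 ≈ 0.432 m^3

0.432 m^3


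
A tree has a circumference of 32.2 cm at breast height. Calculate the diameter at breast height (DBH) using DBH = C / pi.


DBH = C / pi = 32.2 / 3.141593 = 10.2496 ≈ 10.25 cm

10.25 cm


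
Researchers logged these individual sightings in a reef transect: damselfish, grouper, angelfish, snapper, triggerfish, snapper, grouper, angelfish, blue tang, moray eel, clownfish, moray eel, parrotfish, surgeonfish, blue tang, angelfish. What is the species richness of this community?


Total individuals logged = 16
Distinct species (count of individuals): damselfish (1), grouper (2), angelfish (3), snapper (2), triggerfish (1), blue tang (2), moray eel (2), clownfish (1), parrotfish (1), surgeonfish (1)
Species richness = number of distinct species = 10

10


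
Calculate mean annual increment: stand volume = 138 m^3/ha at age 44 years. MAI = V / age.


MAI = 138 / 44 = 3.1364 ≈ 3.14 m^3/ha/yr

3.14 m^3/ha/yr


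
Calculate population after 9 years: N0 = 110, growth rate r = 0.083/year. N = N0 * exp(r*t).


r*t = 0.083 * 9 = 0.747
exp(0.747) = 2.11066
N = 110 * 2.11066 = 232.173 ≈ 232

232


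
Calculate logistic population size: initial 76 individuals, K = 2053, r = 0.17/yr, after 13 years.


(K - N0)/N0 = (2053 - 76)/76 = 1977/76 = 26.0132
r*t = 0.17 * 13 = 2.21; exp(-2.21) = 0.109701
26.0132 * 0.109701 = 2.85367
1 + 2.85367 = 3.85367
N = 2053 / 3.85367 = 532.739 ≈ 533

533
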